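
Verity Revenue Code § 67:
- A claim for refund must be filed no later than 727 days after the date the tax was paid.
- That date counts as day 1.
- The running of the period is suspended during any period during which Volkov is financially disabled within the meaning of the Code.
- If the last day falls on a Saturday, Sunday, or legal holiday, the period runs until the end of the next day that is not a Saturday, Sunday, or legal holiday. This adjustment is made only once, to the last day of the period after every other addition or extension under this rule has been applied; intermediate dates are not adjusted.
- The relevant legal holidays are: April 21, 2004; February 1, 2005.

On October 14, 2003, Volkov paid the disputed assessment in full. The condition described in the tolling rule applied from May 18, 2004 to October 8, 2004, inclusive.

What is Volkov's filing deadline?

Counting October 14, 2003 as day 1, day 727 is October 9, 2005.
From May 18, 2004 through October 8, 2004 inclusive is 144 days; tolling adds 144 days: October 9, 2005 + 144 days = March 2, 2006.
March 2, 2006 is a Thursday and not a legal holiday, so no extension applies.

March 2, 2006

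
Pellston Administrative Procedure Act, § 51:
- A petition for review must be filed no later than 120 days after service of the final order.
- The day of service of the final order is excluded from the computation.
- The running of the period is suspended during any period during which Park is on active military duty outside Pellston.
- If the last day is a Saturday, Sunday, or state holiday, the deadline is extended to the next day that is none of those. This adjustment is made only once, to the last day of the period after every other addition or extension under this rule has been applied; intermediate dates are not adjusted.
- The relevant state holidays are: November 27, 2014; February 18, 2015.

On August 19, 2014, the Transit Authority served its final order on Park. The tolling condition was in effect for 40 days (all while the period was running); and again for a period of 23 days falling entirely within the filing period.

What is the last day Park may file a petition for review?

February 19, 2015

120 days after August 19, 2014 is December 17, 2014.
Tolling adds 40 days: December 17, 2014 + 40 days = January 26, 2015.
Tolling adds 23 days: January 26, 2015 + 23 days = February 18, 2015.
February 18, 2015 is a listed holiday. The next qualifying day is February 19, 2015.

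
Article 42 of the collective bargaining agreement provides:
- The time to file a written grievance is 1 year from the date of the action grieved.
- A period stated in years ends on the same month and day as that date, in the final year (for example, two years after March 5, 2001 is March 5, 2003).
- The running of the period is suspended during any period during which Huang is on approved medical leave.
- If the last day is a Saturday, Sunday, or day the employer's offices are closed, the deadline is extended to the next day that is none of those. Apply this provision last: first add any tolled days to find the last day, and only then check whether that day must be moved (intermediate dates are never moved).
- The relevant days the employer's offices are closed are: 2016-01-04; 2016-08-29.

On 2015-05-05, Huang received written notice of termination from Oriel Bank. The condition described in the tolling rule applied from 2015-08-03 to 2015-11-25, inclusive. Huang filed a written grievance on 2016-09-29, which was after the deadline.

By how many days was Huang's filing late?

30 days

1 year after 2015-05-05 is May 5, 2016.
From August 3, 2015 through November 25, 2015 inclusive is 115 days; tolling adds 115 days: May 5, 2016 + 115 days = August 28, 2016.
August 28, 2016 is Sunday; August 29, 2016 is a listed holiday. The next qualifying day is August 30, 2016.
The deadline is August 30, 2016; from August 30, 2016 to September 29, 2016 is 30 days.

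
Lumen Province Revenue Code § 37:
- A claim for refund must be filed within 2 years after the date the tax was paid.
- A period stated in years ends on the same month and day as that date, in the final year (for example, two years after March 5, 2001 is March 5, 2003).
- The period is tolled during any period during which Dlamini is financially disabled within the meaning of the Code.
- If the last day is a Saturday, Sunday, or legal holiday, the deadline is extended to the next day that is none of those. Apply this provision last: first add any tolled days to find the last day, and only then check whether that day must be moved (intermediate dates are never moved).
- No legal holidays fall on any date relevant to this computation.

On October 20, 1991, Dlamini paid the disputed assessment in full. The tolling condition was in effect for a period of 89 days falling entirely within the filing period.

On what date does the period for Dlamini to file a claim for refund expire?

2 years after October 20, 1991 is October 20, 1993.
Tolling adds 89 days: October 20, 1993 + 89 days = January 17, 1994.
January 17, 1994 is a Monday and not a legal holiday, so no extension applies.

January 17, 1994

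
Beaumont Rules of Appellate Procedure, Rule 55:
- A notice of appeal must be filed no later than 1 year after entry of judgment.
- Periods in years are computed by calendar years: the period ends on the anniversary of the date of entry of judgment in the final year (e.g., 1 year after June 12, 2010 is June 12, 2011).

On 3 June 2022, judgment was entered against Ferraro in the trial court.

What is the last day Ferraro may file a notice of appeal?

1 year after 3 June 2022 is June 3, 2023.

June 3, 2023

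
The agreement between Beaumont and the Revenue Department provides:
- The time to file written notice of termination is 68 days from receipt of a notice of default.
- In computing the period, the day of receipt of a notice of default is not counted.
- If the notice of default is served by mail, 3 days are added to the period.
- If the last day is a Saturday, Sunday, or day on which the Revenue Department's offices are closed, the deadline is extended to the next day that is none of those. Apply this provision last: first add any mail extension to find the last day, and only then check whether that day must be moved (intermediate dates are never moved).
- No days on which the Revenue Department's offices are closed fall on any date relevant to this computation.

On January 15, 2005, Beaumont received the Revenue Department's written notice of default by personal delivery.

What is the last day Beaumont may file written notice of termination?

March 24, 2005

68 days after January 15, 2005 is March 24, 2005.
Service was not by mail, so no mail extension applies.
March 24, 2005 is a Thursday and not a day on which the Revenue Department's offices are closed, so no extension applies.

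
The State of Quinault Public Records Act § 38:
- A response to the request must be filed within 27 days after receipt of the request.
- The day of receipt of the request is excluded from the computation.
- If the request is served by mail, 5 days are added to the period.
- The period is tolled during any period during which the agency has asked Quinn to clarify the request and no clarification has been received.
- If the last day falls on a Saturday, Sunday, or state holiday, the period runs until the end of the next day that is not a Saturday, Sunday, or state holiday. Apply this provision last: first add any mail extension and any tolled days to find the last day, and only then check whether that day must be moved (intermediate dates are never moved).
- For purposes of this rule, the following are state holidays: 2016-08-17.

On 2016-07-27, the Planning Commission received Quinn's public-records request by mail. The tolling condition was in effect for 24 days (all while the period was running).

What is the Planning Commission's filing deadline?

27 days after 2016-07-27 is August 23, 2016.
Service was by mail, adding 5 days: August 23, 2016 + 5 days = August 28, 2016.
Tolling adds 24 days: August 28, 2016 + 24 days = September 21, 2016.
September 21, 2016 is a Wednesday and not a state holiday, so no extension applies.

September 21, 2016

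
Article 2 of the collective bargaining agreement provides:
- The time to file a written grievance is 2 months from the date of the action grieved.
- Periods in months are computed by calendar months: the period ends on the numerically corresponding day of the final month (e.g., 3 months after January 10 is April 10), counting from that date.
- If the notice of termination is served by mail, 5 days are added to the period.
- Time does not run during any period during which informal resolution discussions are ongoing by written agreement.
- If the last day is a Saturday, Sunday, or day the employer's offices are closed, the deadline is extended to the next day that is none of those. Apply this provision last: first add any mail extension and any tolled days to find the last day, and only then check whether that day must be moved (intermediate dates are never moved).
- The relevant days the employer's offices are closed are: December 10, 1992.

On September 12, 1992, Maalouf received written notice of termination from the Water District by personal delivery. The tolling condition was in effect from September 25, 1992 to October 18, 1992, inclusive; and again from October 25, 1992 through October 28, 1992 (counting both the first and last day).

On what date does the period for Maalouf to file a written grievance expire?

2 months after September 12, 1992 is November 12, 1992.
Service was not by mail, so no mail extension applies.
From September 25, 1992 through October 18, 1992 inclusive is 24 days; tolling adds 24 days: November 12, 1992 + 24 days = December 6, 1992.
From October 25, 1992 through October 28, 1992 inclusive is 4 days; tolling adds 4 days: December 6, 1992 + 4 days = December 10, 1992.
December 10, 1992 is a listed holiday. The next qualifying day is December 11, 1992.

December 11, 1992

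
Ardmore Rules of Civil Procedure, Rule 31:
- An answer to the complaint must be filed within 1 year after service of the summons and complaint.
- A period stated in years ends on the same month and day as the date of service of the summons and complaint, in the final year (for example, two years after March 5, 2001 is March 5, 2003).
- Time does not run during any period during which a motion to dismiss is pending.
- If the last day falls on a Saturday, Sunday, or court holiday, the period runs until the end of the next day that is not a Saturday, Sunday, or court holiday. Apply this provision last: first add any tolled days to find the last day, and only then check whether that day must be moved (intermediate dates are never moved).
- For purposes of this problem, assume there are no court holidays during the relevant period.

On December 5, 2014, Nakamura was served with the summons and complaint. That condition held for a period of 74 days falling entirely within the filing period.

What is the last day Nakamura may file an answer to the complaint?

1 year after December 5, 2014 is December 5, 2015.
Tolling adds 74 days: December 5, 2015 + 74 days = February 17, 2016.
February 17, 2016 is a Wednesday and not a court holiday, so no extension applies.

February 17, 2016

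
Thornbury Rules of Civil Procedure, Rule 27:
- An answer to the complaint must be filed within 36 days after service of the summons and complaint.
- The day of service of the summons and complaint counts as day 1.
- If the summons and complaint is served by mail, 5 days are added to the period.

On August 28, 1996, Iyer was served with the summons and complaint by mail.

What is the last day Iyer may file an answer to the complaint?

Counting August 28, 1996 as day 1, day 36 is October 2, 1996.
Service was by mail, adding 5 days: October 2, 1996 + 5 days = October 7, 1996.

October 7, 1996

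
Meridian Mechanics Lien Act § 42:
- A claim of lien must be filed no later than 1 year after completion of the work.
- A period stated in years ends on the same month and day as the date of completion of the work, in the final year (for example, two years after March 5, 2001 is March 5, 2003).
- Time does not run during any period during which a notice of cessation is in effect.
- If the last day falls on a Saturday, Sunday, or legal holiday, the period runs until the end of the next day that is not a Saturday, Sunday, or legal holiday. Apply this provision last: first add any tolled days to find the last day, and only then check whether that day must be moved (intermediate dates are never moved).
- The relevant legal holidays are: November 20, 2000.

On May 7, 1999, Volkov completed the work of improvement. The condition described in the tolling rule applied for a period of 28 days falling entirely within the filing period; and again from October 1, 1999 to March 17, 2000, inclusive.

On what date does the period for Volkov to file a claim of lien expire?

1 year after May 7, 1999 is May 7, 2000.
Tolling adds 28 days: May 7, 2000 + 28 days = June 4, 2000.
From October 1, 1999 through March 17, 2000 inclusive is 169 days; tolling adds 169 days: June 4, 2000 + 169 days = November 20, 2000.
November 20, 2000 is a listed holiday. The next qualifying day is November 21, 2000.

November 21, 2000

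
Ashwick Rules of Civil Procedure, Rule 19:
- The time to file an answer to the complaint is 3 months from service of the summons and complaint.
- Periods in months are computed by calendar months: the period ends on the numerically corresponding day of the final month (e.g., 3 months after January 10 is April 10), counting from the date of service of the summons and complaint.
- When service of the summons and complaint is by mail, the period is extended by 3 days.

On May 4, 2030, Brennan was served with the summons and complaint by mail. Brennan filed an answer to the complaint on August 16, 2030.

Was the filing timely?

3 months after May 4, 2030 is August 4, 2030.
Service was by mail, adding 3 days: August 4, 2030 + 3 days = August 7, 2030.
The deadline is August 7, 2030; the filing on August 16, 2030 is after that date.

No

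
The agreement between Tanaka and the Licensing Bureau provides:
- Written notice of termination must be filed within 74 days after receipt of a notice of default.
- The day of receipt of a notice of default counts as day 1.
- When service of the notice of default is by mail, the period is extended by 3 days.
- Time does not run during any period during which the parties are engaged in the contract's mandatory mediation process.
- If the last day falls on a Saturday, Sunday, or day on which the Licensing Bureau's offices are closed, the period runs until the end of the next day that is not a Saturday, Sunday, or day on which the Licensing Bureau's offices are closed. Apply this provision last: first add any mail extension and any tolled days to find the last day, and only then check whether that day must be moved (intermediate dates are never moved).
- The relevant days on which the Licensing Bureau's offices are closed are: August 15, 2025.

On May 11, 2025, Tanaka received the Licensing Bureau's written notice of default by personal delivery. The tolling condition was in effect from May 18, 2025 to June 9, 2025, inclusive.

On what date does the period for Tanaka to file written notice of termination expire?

August 18, 2025

Counting May 11, 2025 as day 1, day 74 is July 23, 2025.
Service was not by mail, so no mail extension applies.
From May 18, 2025 through June 9, 2025 inclusive is 23 days; tolling adds 23 days: July 23, 2025 + 23 days = August 15, 2025.
August 15, 2025 is a listed holiday; August 16, 2025 is Saturday; August 17, 2025 is Sunday. The next qualifying day is August 18, 2025.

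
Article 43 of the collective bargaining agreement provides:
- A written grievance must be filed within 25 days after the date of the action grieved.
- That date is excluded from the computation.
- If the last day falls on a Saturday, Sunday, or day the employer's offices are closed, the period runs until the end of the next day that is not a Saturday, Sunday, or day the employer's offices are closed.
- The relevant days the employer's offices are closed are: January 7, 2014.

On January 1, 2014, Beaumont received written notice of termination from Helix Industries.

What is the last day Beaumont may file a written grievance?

January 27, 2014

25 days after January 1, 2014 is January 26, 2014.
January 26, 2014 is Sunday. The next qualifying day is January 27, 2014.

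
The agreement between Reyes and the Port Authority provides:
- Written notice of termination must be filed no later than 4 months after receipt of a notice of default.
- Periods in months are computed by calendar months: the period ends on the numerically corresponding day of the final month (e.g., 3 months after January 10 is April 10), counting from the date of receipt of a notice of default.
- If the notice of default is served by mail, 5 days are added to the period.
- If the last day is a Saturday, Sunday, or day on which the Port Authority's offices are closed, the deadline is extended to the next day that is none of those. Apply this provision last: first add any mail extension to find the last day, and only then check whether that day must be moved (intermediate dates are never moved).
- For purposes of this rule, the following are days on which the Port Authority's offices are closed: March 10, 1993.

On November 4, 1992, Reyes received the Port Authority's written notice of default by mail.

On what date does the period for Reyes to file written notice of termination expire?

4 months after November 4, 1992 is March 4, 1993.
Service was by mail, adding 5 days: March 4, 1993 + 5 days = March 9, 1993.
March 9, 1993 is a Tuesday and not a day on which the Port Authority's offices are closed, so no extension applies.

March 9, 1993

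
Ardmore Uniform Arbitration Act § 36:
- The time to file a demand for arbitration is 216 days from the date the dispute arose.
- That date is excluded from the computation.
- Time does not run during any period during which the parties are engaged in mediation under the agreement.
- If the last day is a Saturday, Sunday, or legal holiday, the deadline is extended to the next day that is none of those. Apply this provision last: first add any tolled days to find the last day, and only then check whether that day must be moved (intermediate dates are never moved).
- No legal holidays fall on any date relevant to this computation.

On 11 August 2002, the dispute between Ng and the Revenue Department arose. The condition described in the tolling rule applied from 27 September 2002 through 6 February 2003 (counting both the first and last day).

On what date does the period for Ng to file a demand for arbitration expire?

216 days after 11 August 2002 is March 15, 2003.
From September 27, 2002 through February 6, 2003 inclusive is 133 days; tolling adds 133 days: March 15, 2003 + 133 days = July 26, 2003.
July 26, 2003 is Saturday; July 27, 2003 is Sunday. The next qualifying day is July 28, 2003.

July 28, 2003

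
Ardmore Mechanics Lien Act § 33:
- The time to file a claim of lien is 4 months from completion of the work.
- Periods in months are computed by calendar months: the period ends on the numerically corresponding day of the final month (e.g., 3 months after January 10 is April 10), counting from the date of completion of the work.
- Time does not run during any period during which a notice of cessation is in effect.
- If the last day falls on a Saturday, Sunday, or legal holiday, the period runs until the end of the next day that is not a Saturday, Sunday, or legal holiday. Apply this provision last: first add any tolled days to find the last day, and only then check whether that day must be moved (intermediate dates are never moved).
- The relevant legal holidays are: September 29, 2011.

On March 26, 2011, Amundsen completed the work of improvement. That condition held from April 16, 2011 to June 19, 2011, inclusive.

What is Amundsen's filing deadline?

4 months after March 26, 2011 is July 26, 2011.
From April 16, 2011 through June 19, 2011 inclusive is 65 days; tolling adds 65 days: July 26, 2011 + 65 days = September 29, 2011.
September 29, 2011 is a listed holiday. The next qualifying day is September 30, 2011.

September 30, 2011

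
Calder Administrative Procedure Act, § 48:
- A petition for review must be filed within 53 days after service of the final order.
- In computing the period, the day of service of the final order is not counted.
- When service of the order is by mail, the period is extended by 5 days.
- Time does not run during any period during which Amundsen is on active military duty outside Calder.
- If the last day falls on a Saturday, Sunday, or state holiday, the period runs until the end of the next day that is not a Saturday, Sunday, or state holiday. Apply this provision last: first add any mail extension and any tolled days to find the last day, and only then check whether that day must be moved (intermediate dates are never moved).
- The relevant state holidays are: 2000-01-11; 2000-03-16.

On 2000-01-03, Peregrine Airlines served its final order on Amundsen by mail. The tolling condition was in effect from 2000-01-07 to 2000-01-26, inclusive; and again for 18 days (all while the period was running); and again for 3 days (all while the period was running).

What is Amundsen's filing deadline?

53 days after 2000-01-03 is February 25, 2000.
Service was by mail, adding 5 days: February 25, 2000 + 5 days = March 1, 2000.
From January 7, 2000 through January 26, 2000 inclusive is 20 days; tolling adds 20 days: March 1, 2000 + 20 days = March 21, 2000.
Tolling adds 18 days: March 21, 2000 + 18 days = April 8, 2000.
Tolling adds 3 days: April 8, 2000 + 3 days = April 11, 2000.
April 11, 2000 is a Tuesday and not a state holiday, so no extension applies.

April 11, 2000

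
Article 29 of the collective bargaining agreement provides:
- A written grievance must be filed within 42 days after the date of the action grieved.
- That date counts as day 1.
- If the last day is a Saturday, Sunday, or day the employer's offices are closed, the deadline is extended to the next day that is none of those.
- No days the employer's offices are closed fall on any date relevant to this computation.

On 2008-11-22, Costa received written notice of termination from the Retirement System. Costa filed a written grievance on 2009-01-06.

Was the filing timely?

No

Counting 2008-11-22 as day 1, day 42 is January 2, 2009.
January 2, 2009 is a Friday and not a day the employer's offices are closed, so no extension applies.
The deadline is January 2, 2009; the filing on January 6, 2009 is after that date.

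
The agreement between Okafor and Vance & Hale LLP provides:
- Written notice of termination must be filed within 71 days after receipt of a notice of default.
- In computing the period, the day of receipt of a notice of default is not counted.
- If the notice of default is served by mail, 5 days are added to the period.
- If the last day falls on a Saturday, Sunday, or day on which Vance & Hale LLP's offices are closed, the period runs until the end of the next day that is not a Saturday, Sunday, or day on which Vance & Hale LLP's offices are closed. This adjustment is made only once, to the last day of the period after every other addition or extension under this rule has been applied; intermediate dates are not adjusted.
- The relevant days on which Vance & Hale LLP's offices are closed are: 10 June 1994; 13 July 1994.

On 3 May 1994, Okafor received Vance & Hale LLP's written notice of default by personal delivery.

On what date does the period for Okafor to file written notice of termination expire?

71 days after 3 May 1994 is July 13, 1994.
Service was not by mail, so no mail extension applies.
July 13, 1994 is a listed holiday. The next qualifying day is July 14, 1994.

July 14, 1994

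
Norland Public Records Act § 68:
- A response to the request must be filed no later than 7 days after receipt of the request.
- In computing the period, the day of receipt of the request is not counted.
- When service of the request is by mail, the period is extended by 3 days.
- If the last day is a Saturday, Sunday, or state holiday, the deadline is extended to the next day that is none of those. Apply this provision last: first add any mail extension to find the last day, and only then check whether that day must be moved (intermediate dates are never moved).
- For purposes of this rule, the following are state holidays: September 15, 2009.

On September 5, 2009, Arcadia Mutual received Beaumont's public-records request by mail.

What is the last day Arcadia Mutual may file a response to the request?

7 days after September 5, 2009 is September 12, 2009.
Service was by mail, adding 3 days: September 12, 2009 + 3 days = September 15, 2009.
September 15, 2009 is a listed holiday. The next qualifying day is September 16, 2009.

September 16, 2009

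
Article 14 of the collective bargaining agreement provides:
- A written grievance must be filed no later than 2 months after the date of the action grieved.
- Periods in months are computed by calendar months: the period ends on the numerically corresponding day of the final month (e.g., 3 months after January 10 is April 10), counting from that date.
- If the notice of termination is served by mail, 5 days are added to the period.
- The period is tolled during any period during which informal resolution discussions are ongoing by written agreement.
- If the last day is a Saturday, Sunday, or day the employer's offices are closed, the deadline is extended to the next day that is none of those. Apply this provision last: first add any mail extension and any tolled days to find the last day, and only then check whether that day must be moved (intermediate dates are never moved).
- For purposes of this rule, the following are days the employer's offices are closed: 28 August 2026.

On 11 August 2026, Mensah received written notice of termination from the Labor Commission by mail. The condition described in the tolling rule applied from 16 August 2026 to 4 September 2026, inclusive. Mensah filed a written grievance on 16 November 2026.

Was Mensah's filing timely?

No

2 months after 11 August 2026 is October 11, 2026.
Service was by mail, adding 5 days: October 11, 2026 + 5 days = October 16, 2026.
From August 16, 2026 through September 4, 2026 inclusive is 20 days; tolling adds 20 days: October 16, 2026 + 20 days = November 5, 2026.
November 5, 2026 is a Thursday and not a day the employer's offices are closed, so no extension applies.
The deadline is November 5, 2026; the filing on November 16, 2026 is after that date.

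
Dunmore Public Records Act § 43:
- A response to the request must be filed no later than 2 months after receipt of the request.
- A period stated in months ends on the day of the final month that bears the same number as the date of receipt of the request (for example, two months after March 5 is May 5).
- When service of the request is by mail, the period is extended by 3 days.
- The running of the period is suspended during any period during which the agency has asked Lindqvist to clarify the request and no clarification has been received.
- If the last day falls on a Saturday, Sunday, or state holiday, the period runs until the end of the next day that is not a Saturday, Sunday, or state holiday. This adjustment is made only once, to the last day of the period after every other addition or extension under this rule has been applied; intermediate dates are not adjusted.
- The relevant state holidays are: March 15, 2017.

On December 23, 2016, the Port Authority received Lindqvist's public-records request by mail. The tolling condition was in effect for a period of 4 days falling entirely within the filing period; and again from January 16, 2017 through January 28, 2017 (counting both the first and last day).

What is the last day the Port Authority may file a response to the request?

March 16, 2017

2 months after December 23, 2016 is February 23, 2017.
Service was by mail, adding 3 days: February 23, 2017 + 3 days = February 26, 2017.
Tolling adds 4 days: February 26, 2017 + 4 days = March 2, 2017.
From January 16, 2017 through January 28, 2017 inclusive is 13 days; tolling adds 13 days: March 2, 2017 + 13 days = March 15, 2017.
March 15, 2017 is a listed holiday. The next qualifying day is March 16, 2017.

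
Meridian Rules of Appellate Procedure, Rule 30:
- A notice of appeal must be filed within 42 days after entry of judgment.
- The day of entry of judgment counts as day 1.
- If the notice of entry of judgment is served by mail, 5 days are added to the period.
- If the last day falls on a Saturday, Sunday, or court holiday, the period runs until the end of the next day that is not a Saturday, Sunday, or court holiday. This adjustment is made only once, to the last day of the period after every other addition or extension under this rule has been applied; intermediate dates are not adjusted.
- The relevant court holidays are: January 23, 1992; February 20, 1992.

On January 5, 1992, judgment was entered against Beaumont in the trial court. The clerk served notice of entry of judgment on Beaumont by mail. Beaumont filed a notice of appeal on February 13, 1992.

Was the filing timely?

Yes

Counting January 5, 1992 as day 1, day 42 is February 15, 1992.
Service was by mail, adding 5 days: February 15, 1992 + 5 days = February 20, 1992.
February 20, 1992 is a listed holiday. The next qualifying day is February 21, 1992.
The deadline is February 21, 1992; the filing on February 13, 1992 is on or before that date.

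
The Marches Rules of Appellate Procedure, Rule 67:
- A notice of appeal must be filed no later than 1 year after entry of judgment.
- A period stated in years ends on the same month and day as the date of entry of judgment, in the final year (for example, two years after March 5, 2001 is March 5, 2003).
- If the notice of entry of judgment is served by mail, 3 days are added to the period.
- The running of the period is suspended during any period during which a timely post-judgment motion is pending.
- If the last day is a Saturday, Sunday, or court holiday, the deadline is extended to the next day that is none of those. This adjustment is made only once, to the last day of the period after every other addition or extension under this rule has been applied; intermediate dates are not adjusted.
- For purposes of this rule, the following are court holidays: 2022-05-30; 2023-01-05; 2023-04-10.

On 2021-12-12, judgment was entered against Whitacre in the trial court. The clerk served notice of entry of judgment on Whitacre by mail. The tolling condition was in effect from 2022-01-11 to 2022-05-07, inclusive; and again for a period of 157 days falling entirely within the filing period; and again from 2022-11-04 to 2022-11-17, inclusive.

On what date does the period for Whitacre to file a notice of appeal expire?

September 29, 2023

1 year after 2021-12-12 is December 12, 2022.
Service was by mail, adding 3 days: December 12, 2022 + 3 days = December 15, 2022.
From January 11, 2022 through May 7, 2022 inclusive is 117 days; tolling adds 117 days: December 15, 2022 + 117 days = April 11, 2023.
Tolling adds 157 days: April 11, 2023 + 157 days = September 15, 2023.
From November 4, 2022 through November 17, 2022 inclusive is 14 days; tolling adds 14 days: September 15, 2023 + 14 days = September 29, 2023.
September 29, 2023 is a Friday and not a court holiday, so no extension applies.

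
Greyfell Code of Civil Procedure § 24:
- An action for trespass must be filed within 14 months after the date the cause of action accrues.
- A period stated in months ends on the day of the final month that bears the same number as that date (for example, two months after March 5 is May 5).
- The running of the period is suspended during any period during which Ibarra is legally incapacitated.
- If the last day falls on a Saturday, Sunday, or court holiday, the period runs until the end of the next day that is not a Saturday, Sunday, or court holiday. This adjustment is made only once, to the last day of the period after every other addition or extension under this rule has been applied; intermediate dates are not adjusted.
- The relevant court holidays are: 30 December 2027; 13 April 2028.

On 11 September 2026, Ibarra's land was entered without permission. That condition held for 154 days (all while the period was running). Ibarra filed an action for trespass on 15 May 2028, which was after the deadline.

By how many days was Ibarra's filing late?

31 days

14 months after 11 September 2026 is November 11, 2027.
Tolling adds 154 days: November 11, 2027 + 154 days = April 13, 2028.
April 13, 2028 is a listed holiday. The next qualifying day is April 14, 2028.
The deadline is April 14, 2028; from April 14, 2028 to May 15, 2028 is 31 days.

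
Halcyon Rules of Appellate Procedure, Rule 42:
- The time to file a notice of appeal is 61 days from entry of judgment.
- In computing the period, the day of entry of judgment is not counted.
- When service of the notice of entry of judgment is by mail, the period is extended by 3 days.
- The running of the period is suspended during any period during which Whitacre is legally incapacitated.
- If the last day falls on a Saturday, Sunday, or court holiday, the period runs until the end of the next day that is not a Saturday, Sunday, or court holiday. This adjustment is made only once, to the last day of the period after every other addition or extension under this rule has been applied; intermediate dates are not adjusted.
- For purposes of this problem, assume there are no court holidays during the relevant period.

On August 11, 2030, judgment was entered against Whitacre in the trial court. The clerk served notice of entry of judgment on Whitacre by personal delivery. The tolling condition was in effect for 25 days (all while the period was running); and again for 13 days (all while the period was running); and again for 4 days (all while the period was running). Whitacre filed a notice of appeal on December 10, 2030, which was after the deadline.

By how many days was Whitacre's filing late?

18 days

61 days after August 11, 2030 is October 11, 2030.
Service was not by mail, so no mail extension applies.
Tolling adds 25 days: October 11, 2030 + 25 days = November 5, 2030.
Tolling adds 13 days: November 5, 2030 + 13 days = November 18, 2030.
Tolling adds 4 days: November 18, 2030 + 4 days = November 22, 2030.
November 22, 2030 is a Friday and not a court holiday, so no extension applies.
The deadline is November 22, 2030; from November 22, 2030 to December 10, 2030 is 18 days.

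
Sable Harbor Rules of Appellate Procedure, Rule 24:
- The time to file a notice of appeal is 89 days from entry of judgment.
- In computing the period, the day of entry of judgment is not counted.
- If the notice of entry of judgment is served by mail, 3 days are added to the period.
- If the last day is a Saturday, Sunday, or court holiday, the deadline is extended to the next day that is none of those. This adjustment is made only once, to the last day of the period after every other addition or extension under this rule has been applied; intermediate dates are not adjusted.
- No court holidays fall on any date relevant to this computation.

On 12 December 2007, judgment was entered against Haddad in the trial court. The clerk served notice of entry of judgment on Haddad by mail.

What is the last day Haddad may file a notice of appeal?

March 13, 2008

89 days after 12 December 2007 is March 10, 2008.
Service was by mail, adding 3 days: March 10, 2008 + 3 days = March 13, 2008.
March 13, 2008 is a Thursday and not a court holiday, so no extension applies.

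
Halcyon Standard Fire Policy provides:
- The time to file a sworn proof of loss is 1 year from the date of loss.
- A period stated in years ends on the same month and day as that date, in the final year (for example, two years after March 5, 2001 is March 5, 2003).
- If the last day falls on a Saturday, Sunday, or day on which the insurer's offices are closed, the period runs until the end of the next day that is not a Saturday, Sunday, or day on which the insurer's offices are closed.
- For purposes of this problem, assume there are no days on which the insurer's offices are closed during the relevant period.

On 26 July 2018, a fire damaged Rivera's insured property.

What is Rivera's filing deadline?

July 26, 2019

1 year after 26 July 2018 is July 26, 2019.
July 26, 2019 is a Friday and not a day on which the insurer's offices are closed, so no extension applies.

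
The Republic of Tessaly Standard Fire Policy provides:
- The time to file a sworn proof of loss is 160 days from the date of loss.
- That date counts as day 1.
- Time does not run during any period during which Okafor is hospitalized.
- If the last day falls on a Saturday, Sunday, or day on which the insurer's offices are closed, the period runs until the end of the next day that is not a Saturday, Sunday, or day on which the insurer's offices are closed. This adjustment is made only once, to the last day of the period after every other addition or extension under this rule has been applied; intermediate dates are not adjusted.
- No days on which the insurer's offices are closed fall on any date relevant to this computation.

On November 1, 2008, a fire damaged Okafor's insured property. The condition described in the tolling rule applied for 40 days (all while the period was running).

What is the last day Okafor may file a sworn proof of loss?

Counting November 1, 2008 as day 1, day 160 is April 9, 2009.
Tolling adds 40 days: April 9, 2009 + 40 days = May 19, 2009.
May 19, 2009 is a Tuesday and not a day on which the insurer's offices are closed, so no extension applies.

May 19, 2009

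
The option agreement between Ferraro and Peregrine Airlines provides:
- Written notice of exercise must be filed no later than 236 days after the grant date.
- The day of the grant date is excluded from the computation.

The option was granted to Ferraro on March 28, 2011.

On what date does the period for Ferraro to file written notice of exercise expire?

November 19, 2011

236 days after March 28, 2011 is November 19, 2011.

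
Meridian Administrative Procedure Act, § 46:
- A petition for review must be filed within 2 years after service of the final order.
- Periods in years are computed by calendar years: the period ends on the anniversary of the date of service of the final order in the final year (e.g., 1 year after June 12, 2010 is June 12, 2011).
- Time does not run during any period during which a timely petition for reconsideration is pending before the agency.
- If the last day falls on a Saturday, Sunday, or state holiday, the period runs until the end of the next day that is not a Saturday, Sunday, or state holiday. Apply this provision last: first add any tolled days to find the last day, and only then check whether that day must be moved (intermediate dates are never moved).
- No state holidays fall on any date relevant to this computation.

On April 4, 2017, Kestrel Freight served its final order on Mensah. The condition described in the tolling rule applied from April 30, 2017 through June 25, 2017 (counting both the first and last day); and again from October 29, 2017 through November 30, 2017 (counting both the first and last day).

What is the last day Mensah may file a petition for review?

2 years after April 4, 2017 is April 4, 2019.
From April 30, 2017 through June 25, 2017 inclusive is 57 days; tolling adds 57 days: April 4, 2019 + 57 days = May 31, 2019.
From October 29, 2017 through November 30, 2017 inclusive is 33 days; tolling adds 33 days: May 31, 2019 + 33 days = July 3, 2019.
July 3, 2019 is a Wednesday and not a state holiday, so no extension applies.

July 3, 2019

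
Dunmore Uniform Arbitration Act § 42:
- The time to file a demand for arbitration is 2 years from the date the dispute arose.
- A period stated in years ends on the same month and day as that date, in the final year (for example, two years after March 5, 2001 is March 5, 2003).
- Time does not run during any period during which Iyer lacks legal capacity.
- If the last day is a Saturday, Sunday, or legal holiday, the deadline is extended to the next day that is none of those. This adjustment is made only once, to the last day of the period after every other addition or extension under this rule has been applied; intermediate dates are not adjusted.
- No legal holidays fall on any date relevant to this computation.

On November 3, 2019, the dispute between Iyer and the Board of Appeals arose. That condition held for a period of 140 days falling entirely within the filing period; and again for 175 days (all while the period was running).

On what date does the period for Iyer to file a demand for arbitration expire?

2 years after November 3, 2019 is November 3, 2021.
Tolling adds 140 days: November 3, 2021 + 140 days = March 23, 2022.
Tolling adds 175 days: March 23, 2022 + 175 days = September 14, 2022.
September 14, 2022 is a Wednesday and not a legal holiday, so no extension applies.

September 14, 2022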